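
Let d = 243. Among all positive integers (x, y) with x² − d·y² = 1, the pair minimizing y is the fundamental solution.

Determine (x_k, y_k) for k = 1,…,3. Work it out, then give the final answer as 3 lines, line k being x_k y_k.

√243 → a₀=15, period (1,1,2,3,15,3,2,1,1,30); ℓ=10 even so k=9
step 0: (15, 1)  from 15·(1,0) + (0,1)
step 1: (16, 1)  from 1·(15,1) + (1,0)
step 2: (31, 2)  from 1·(16,1) + (15,1)
…
step 8: (41325, 2651)  from 1·(28901,1854) + (12424,797)
step 9: (70226, 4505)  from 1·(41325,2651) + (28901,1854)
(x₁, y₁) = (70226, 4505);  70226² − 243·4505² = 1 ✓
k=2:  x_2 = 70226·70226+243·4505·4505 = 9863382151,  y_2 = 70226·4505+4505·70226 = 632736260
k=3:  x_3 = 70226·9863382151+243·4505·632736260 = 1385331749802026,  y_3 = 70226·632736260+4505·9863382151 = 88869073185015

70226 4505
9863382151 632736260
1385331749802026 88869073185015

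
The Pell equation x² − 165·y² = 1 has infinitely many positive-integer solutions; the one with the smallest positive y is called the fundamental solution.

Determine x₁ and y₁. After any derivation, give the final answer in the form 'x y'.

1079 84

√165 → a₀=12, period (1,5,2,5,1,24); ℓ=6 even so k=5
step 0: (12, 1)  from 12·(1,0) + (0,1)
…
step 2: (77, 6)  from 5·(13,1) + (12,1)
…
step 4: (912, 71)  from 5·(167,13) + (77,6)
step 5: (1079, 84)  from 1·(912,71) + (167,13)
(x₁, y₁) = (1079, 84);  1079² − 165·84² = 1 ✓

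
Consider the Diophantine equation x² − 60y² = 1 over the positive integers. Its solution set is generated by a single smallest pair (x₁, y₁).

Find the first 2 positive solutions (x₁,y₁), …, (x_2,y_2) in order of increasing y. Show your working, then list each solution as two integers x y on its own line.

d=60: √d = [7; 1,2,1,14] (ℓ=4, even), read p_3/q_3
step 0: (7, 1)  from 7·(1,0) + (0,1)
…
step 2: (23, 3)  from 2·(8,1) + (7,1)
step 3: (31, 4)  from 1·(23,3) + (8,1)
fundamental: x₁=31, y₁=4  (since 961 − 60·16 = 1)
n=2: (31,4)∘(31,4) = (31·31+60·4·4, 31·4+4·31) = (1921,248)

31 4
1921 248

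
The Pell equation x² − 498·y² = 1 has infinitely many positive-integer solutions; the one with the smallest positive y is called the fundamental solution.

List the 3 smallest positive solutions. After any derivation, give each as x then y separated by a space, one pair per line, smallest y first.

[22; 3,6,22,6,3,44] for √498; ℓ=6 ⇒ convergent index 5
i=0: a=22 ⇒ p=22, q=1
…
i=4: a=6 ⇒ p=56794, q=2545
i=5: a=3 ⇒ p=179777, q=8056
fundamental: x₁=179777, y₁=8056  (since 32319769729 − 498·64899136 = 1)
n=2: (179777,8056)∘(179777,8056) = (179777·179777+498·8056·8056, 179777·8056+8056·179777) = (64639539457,2896567024)
n=3: (64639539457,2896567024)∘(179777,8056) = (179777·64639539457+498·8056·2896567024, 179777·2896567024+8056·64639539457) = (23241404969742401,1041472259739240)

179777 8056
64639539457 2896567024
23241404969742401 1041472259739240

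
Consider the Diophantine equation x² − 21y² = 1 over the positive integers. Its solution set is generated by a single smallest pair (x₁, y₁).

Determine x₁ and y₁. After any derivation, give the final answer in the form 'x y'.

d=21: √d = [4; 1,1,2,1,1,8] (ℓ=6, even), read p_5/q_5
i=0: a=4 ⇒ p=4, q=1
…
i=2: a=1 ⇒ p=9, q=2
…
i=4: a=1 ⇒ p=32, q=7
i=5: a=1 ⇒ p=55, q=12
(x₁, y₁) = (55, 12);  55² − 21·12² = 1 ✓

55 12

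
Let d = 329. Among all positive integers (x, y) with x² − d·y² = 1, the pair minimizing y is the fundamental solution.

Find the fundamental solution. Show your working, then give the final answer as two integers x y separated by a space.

2376415 131016

√329 = [18; 7,4,2,1,1,4,1,1,2,4,7,36, …], period ℓ=12 (even) → k=11
step 0: (18, 1)  from 18·(1,0) + (0,1)
step 1: (127, 7)  from 7·(18,1) + (1,0)
…
step 5: (2884, 159)  from 1·(1705,94) + (1179,65)
step 6: (13241, 730)  from 4·(2884,159) + (1705,94)
…
step 8: (29366, 1619)  from 1·(16125,889) + (13241,730)
…
step 10: (328794, 18127)  from 4·(74857,4127) + (29366,1619)
step 11: (2376415, 131016)  from 7·(328794,18127) + (74857,4127)
→ (2376415, 131016).  Check: 2376415²=5647348252225, 329·131016²=5647348252224, difference 1.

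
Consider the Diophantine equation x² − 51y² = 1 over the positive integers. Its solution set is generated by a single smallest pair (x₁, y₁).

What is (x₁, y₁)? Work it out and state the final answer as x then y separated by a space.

[7; 7,14] for √51; ℓ=2 ⇒ convergent index 1
i=0: a=7 ⇒ p=7, q=1
i=1: a=7 ⇒ p=50, q=7
(x₁, y₁) = (50, 7);  50² − 51·7² = 1 ✓

50 7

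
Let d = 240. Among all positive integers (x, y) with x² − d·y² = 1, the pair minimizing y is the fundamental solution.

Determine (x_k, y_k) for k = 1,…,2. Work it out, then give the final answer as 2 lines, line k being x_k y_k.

[15; 2,30] for √240; ℓ=2 ⇒ convergent index 1
a_0=15:  p_0=15·1+0=15,  q_0=15·0+1=1
a_1=2:  p_1=2·15+1=31,  q_1=2·1+0=2
→ (31, 2).  Check: 31²=961, 240·2²=960, difference 1.
k=2:  x_2 = 31·31+240·2·2 = 1921,  y_2 = 31·2+2·31 = 124

31 2
1921 124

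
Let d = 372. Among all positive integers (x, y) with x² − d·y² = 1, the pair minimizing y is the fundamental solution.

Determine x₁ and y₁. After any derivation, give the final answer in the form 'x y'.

[19; 3,2,12,2,3,38] for √372; ℓ=6 ⇒ convergent index 5
a_0=19:  p_0=19·1+0=19,  q_0=19·0+1=1
…
a_4=2:  p_4=2·1678+135=3491,  q_4=2·87+7=181
a_5=3:  p_5=3·3491+1678=12151,  q_5=3·181+87=630
→ (12151, 630).  Check: 12151²=147646801, 372·630²=147646800, difference 1.

12151 630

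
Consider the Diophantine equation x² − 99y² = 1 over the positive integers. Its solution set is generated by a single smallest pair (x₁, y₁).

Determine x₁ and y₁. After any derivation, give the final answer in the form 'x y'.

10 1

√99 = [9; 1,18, …], period ℓ=2 (even) → k=1
k=0  a_k=9  p_k/q_k = 9/1
k=1  a_k=1  p_k/q_k = 10/1
→ (10, 1).  Check: 10²=100, 99·1²=99, difference 1.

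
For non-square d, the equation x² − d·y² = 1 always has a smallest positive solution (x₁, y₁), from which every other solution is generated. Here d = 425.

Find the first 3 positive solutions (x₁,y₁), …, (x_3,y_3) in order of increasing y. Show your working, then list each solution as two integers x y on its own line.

d=425: √d = [20; 1,1,1,1,1,1,40] (ℓ=7, odd), read p_13/q_13
a_0=20:  p_0=20·1+0=20,  q_0=20·0+1=1
a_1=1:  p_1=1·20+1=21,  q_1=1·1+0=1
a_2=1:  p_2=1·21+20=41,  q_2=1·1+1=2
a_3=1:  p_3=1·41+21=62,  q_3=1·2+1=3
…
a_7=40:  p_7=40·268+165=10885,  q_7=40·13+8=528
…
a_10=1:  p_10=1·22038+11153=33191,  q_10=1·1069+541=1610
a_11=1:  p_11=1·33191+22038=55229,  q_11=1·1610+1069=2679
a_12=1:  p_12=1·55229+33191=88420,  q_12=1·2679+1610=4289
a_13=1:  p_13=1·88420+55229=143649,  q_13=1·4289+2679=6968
fundamental: x₁=143649, y₁=6968  (since 20635035201 − 425·48553024 = 1)
(x_2, y_2) = (143649·143649 + 425·6968·6968, 143649·6968 + 6968·143649) = (41270070401, 2001892464)
(x_3, y_3) = (143649·41270070401 + 425·6968·2001892464, 143649·2001892464 + 6968·41270070401) = (11856808685922849, 575139701115304)

143649 6968
41270070401 2001892464
11856808685922849 575139701115304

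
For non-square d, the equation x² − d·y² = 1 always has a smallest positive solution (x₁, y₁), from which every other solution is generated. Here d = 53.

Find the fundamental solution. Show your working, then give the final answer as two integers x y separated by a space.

66249 9100

d=53: √d = [7; 3,1,1,3,14] (ℓ=5, odd), read p_9/q_9
i=0: a=7 ⇒ p=7, q=1
…
i=3: a=1 ⇒ p=51, q=7
…
i=7: a=1 ⇒ p=10578, q=1453
i=8: a=1 ⇒ p=18557, q=2549
i=9: a=3 ⇒ p=66249, q=9100
(x₁, y₁) = (66249, 9100);  66249² − 53·9100² = 1 ✓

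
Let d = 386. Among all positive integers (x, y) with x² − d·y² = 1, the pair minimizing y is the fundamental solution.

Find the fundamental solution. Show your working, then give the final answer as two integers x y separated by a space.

d=386: √d = [19; 1,1,1,4,1,18,1,4,1,1,1,38] (ℓ=12, even), read p_11/q_11
i=0: a=19 ⇒ p=19, q=1
i=1: a=1 ⇒ p=20, q=1
…
i=9: a=1 ⇒ p=39392, q=2005
i=10: a=1 ⇒ p=72163, q=3673
i=11: a=1 ⇒ p=111555, q=5678
fundamental: x₁=111555, y₁=5678  (since 12444518025 − 386·32239684 = 1)

111555 5678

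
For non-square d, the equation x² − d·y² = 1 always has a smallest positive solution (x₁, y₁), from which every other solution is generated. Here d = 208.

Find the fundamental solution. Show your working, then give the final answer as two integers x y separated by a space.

649 45

√208 = [14; 2,2,1,2,2,28, …], period ℓ=6 (even) → k=5
a_0=14:  p_0=14·1+0=14,  q_0=14·0+1=1
…
a_3=1:  p_3=1·72+29=101,  q_3=1·5+2=7
a_4=2:  p_4=2·101+72=274,  q_4=2·7+5=19
a_5=2:  p_5=2·274+101=649,  q_5=2·19+7=45
→ (649, 45).  Check: 649²=421201, 208·45²=421200, difference 1.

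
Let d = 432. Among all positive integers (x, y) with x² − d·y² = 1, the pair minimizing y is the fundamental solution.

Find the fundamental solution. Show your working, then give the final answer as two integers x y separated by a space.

√432 = [20; 1,3,1,1,1,3,1,40, …], period ℓ=8 (even) → k=7
step 0: (20, 1)  from 20·(1,0) + (0,1)
step 1: (21, 1)  from 1·(20,1) + (1,0)
step 2: (83, 4)  from 3·(21,1) + (20,1)
step 3: (104, 5)  from 1·(83,4) + (21,1)
step 4: (187, 9)  from 1·(104,5) + (83,4)
step 5: (291, 14)  from 1·(187,9) + (104,5)
step 6: (1060, 51)  from 3·(291,14) + (187,9)
step 7: (1351, 65)  from 1·(1060,51) + (291,14)
→ (1351, 65).  Check: 1351²=1825201, 432·65²=1825200, difference 1.

1351 65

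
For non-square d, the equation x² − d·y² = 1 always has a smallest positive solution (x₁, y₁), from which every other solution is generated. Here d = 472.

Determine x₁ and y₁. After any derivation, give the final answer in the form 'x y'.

306917 14127

√472 = [21; 1,2,1,1,1,…,2,1,42, …], period ℓ=14 (even) → k=13
step 0: (21, 1)  from 21·(1,0) + (0,1)
step 1: (22, 1)  from 1·(21,1) + (1,0)
…
step 4: (152, 7)  from 1·(87,4) + (65,3)
…
step 7: (5779, 266)  from 5·(1108,51) + (239,11)
step 8: (24224, 1115)  from 4·(5779,266) + (1108,51)
step 9: (30003, 1381)  from 1·(24224,1115) + (5779,266)
…
step 11: (84230, 3877)  from 1·(54227,2496) + (30003,1381)
step 12: (222687, 10250)  from 2·(84230,3877) + (54227,2496)
step 13: (306917, 14127)  from 1·(222687,10250) + (84230,3877)
(x₁, y₁) = (306917, 14127);  306917² − 472·14127² = 1 ✓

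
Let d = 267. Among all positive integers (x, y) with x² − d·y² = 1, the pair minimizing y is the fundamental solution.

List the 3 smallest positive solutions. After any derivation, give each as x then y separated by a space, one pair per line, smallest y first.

[16; 2,1,15,1,2,32] for √267; ℓ=6 ⇒ convergent index 5
k=0  a_k=16  p_k/q_k = 16/1
k=1  a_k=2  p_k/q_k = 33/2
…
k=4  a_k=1  p_k/q_k = 817/50
k=5  a_k=2  p_k/q_k = 2402/147
fundamental: x₁=2402, y₁=147  (since 5769604 − 267·21609 = 1)
k=2:  x_2 = 2402·2402+267·147·147 = 11539207,  y_2 = 2402·147+147·2402 = 706188
k=3:  x_3 = 2402·11539207+267·147·706188 = 55434348026,  y_3 = 2402·706188+147·11539207 = 3392527005

2402 147
11539207 706188
55434348026 3392527005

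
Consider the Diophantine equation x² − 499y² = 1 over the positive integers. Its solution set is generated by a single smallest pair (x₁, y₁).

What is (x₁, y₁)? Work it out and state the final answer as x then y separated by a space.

√499 → a₀=22, period (2,1,21,1,2,44); ℓ=6 even so k=5
a_0=22:  p_0=22·1+0=22,  q_0=22·0+1=1
a_1=2:  p_1=2·22+1=45,  q_1=2·1+0=2
a_2=1:  p_2=1·45+22=67,  q_2=1·2+1=3
a_3=21:  p_3=21·67+45=1452,  q_3=21·3+2=65
a_4=1:  p_4=1·1452+67=1519,  q_4=1·65+3=68
a_5=2:  p_5=2·1519+1452=4490,  q_5=2·68+65=201
→ (4490, 201).  Check: 4490²=20160100, 499·201²=20160099, difference 1.

4490 201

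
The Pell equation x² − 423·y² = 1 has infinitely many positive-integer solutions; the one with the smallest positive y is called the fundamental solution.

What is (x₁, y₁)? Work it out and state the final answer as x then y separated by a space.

4607 224

√423 = [20; 1,1,3,4,3,1,1,40, …], period ℓ=8 (even) → k=7
a_0=20:  p_0=20·1+0=20,  q_0=20·0+1=1
a_1=1:  p_1=1·20+1=21,  q_1=1·1+0=1
a_2=1:  p_2=1·21+20=41,  q_2=1·1+1=2
a_3=3:  p_3=3·41+21=144,  q_3=3·2+1=7
…
a_6=1:  p_6=1·1995+617=2612,  q_6=1·97+30=127
a_7=1:  p_7=1·2612+1995=4607,  q_7=1·127+97=224
→ (4607, 224).  Check: 4607²=21224449, 423·224²=21224448, difference 1.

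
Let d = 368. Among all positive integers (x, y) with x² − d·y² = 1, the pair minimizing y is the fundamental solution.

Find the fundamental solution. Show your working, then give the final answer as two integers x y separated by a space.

√368 → a₀=19, period (5,2,5,38); ℓ=4 even so k=3
step 0: (19, 1)  from 19·(1,0) + (0,1)
…
step 2: (211, 11)  from 2·(96,5) + (19,1)
step 3: (1151, 60)  from 5·(211,11) + (96,5)
→ (1151, 60).  Check: 1151²=1324801, 368·60²=1324800, difference 1.

1151 60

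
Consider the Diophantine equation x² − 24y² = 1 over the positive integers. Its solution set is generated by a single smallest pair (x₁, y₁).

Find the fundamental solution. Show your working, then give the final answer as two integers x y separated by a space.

5 1

d=24: √d = [4; 1,8] (ℓ=2, even), read p_1/q_1
i=0: a=4 ⇒ p=4, q=1
i=1: a=1 ⇒ p=5, q=1
(x₁, y₁) = (5, 1);  5² − 24·1² = 1 ✓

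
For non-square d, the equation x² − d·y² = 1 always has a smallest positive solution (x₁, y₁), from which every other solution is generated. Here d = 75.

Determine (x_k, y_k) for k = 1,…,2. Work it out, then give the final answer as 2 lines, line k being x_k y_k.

√75 = [8; 1,1,1,16, …], period ℓ=4 (even) → k=3
step 0: (8, 1)  from 8·(1,0) + (0,1)
step 1: (9, 1)  from 1·(8,1) + (1,0)
step 2: (17, 2)  from 1·(9,1) + (8,1)
step 3: (26, 3)  from 1·(17,2) + (9,1)
fundamental: x₁=26, y₁=3  (since 676 − 75·9 = 1)
k=2:  x_2 = 26·26+75·3·3 = 1351,  y_2 = 26·3+3·26 = 156

26 3
1351 156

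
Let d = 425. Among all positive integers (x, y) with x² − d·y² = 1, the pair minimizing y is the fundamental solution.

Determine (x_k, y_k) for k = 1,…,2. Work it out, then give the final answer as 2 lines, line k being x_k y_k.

d=425: √d = [20; 1,1,1,1,1,1,40] (ℓ=7, odd), read p_13/q_13
k=0  a_k=20  p_k/q_k = 20/1
…
k=3  a_k=1  p_k/q_k = 62/3
k=4  a_k=1  p_k/q_k = 103/5
k=5  a_k=1  p_k/q_k = 165/8
k=6  a_k=1  p_k/q_k = 268/13
k=7  a_k=40  p_k/q_k = 10885/528
k=8  a_k=1  p_k/q_k = 11153/541
k=9  a_k=1  p_k/q_k = 22038/1069
k=10  a_k=1  p_k/q_k = 33191/1610
k=11  a_k=1  p_k/q_k = 55229/2679
k=12  a_k=1  p_k/q_k = 88420/4289
k=13  a_k=1  p_k/q_k = 143649/6968
→ (143649, 6968).  Check: 143649²=20635035201, 425·6968²=20635035200, difference 1.
(143649+6968√425)^2 = 41270070401 + 2001892464√425

143649 6968
41270070401 2001892464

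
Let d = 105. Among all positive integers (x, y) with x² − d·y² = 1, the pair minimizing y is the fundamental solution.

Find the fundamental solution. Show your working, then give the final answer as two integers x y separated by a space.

41 4

d=105: √d = [10; 4,20] (ℓ=2, even), read p_1/q_1
a_0=10:  p_0=10·1+0=10,  q_0=10·0+1=1
a_1=4:  p_1=4·10+1=41,  q_1=4·1+0=4
fundamental: x₁=41, y₁=4  (since 1681 − 105·16 = 1)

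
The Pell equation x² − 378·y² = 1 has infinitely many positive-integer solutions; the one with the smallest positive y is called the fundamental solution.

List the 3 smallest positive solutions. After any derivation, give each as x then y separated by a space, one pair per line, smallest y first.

8749 450
153090001 7874100
2678768828749 137781001350

√378 = [19; 2,3,1,4,1,3,2,38, …], period ℓ=8 (even) → k=7
a_0=19:  p_0=19·1+0=19,  q_0=19·0+1=1
a_1=2:  p_1=2·19+1=39,  q_1=2·1+0=2
a_2=3:  p_2=3·39+19=136,  q_2=3·2+1=7
a_3=1:  p_3=1·136+39=175,  q_3=1·7+2=9
a_4=4:  p_4=4·175+136=836,  q_4=4·9+7=43
a_5=1:  p_5=1·836+175=1011,  q_5=1·43+9=52
a_6=3:  p_6=3·1011+836=3869,  q_6=3·52+43=199
a_7=2:  p_7=2·3869+1011=8749,  q_7=2·199+52=450
→ (8749, 450).  Check: 8749²=76545001, 378·450²=76545000, difference 1.
(x_2, y_2) = (8749·8749 + 378·450·450, 8749·450 + 450·8749) = (153090001, 7874100)
(x_3, y_3) = (8749·153090001 + 378·450·7874100, 8749·7874100 + 450·153090001) = (2678768828749, 137781001350)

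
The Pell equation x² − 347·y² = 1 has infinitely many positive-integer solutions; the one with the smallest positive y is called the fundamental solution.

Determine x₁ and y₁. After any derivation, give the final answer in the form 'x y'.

641602 34443

[18; 1,1,1,2,4,…,1,1,36] for √347; ℓ=14 ⇒ convergent index 13
i=0: a=18 ⇒ p=18, q=1
i=1: a=1 ⇒ p=19, q=1
i=2: a=1 ⇒ p=37, q=2
i=3: a=1 ⇒ p=56, q=3
…
i=8: a=1 ⇒ p=15070, q=809
i=9: a=4 ⇒ p=74549, q=4002
i=10: a=2 ⇒ p=164168, q=8813
…
i=12: a=1 ⇒ p=402885, q=21628
i=13: a=1 ⇒ p=641602, q=34443
fundamental: x₁=641602, y₁=34443  (since 411653126404 − 347·1186320249 = 1)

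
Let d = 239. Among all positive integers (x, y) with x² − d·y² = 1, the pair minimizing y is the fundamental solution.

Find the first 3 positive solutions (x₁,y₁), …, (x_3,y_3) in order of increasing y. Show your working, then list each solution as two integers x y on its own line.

6195120 400729
76759023628799 4965128484960
951062724926484326640 61519133559490389671

√239 → a₀=15, period (2,5,1,2,4,15,4,2,1,5,2,30); ℓ=12 even so k=11
step 0: (15, 1)  from 15·(1,0) + (0,1)
step 1: (31, 2)  from 2·(15,1) + (1,0)
step 2: (170, 11)  from 5·(31,2) + (15,1)
step 3: (201, 13)  from 1·(170,11) + (31,2)
step 4: (572, 37)  from 2·(201,13) + (170,11)
step 5: (2489, 161)  from 4·(572,37) + (201,13)
step 6: (37907, 2452)  from 15·(2489,161) + (572,37)
step 7: (154117, 9969)  from 4·(37907,2452) + (2489,161)
step 8: (346141, 22390)  from 2·(154117,9969) + (37907,2452)
step 9: (500258, 32359)  from 1·(346141,22390) + (154117,9969)
step 10: (2847431, 184185)  from 5·(500258,32359) + (346141,22390)
step 11: (6195120, 400729)  from 2·(2847431,184185) + (500258,32359)
→ (6195120, 400729).  Check: 6195120²=38379511814400, 239·400729²=38379511814399, difference 1.
(6195120+400729√239)^2 = 76759023628799 + 4965128484960√239
(6195120+400729√239)^3 = 951062724926484326640 + 61519133559490389671√239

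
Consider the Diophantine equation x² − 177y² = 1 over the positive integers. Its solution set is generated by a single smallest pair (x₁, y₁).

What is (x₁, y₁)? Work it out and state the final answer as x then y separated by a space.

62423 4692

d=177: √d = [13; 3,3,2,8,2,3,3,26] (ℓ=8, even), read p_7/q_7
a_0=13:  p_0=13·1+0=13,  q_0=13·0+1=1
…
a_3=2:  p_3=2·133+40=306,  q_3=2·10+3=23
a_4=8:  p_4=8·306+133=2581,  q_4=8·23+10=194
…
a_6=3:  p_6=3·5468+2581=18985,  q_6=3·411+194=1427
a_7=3:  p_7=3·18985+5468=62423,  q_7=3·1427+411=4692
(x₁, y₁) = (62423, 4692);  62423² − 177·4692² = 1 ✓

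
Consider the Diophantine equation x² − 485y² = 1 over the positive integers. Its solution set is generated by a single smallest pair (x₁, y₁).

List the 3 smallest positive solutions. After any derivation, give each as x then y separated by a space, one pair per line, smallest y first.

[22; 44] for √485; ℓ=1 ⇒ convergent index 1
step 0: (22, 1)  from 22·(1,0) + (0,1)
step 1: (969, 44)  from 44·(22,1) + (1,0)
(x₁, y₁) = (969, 44);  969² − 485·44² = 1 ✓
n=2: (969,44)∘(969,44) = (969·969+485·44·44, 969·44+44·969) = (1877921,85272)
n=3: (1877921,85272)∘(969,44) = (969·1877921+485·44·85272, 969·85272+44·1877921) = (3639409929,165257092)

969 44
1877921 85272
3639409929 165257092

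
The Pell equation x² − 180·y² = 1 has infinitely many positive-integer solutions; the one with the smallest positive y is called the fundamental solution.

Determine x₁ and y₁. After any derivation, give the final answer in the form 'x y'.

d=180: √d = [13; 2,2,2,26] (ℓ=4, even), read p_3/q_3
a_0=13:  p_0=13·1+0=13,  q_0=13·0+1=1
a_1=2:  p_1=2·13+1=27,  q_1=2·1+0=2
a_2=2:  p_2=2·27+13=67,  q_2=2·2+1=5
a_3=2:  p_3=2·67+27=161,  q_3=2·5+2=12
(x₁, y₁) = (161, 12);  161² − 180·12² = 1 ✓

161 12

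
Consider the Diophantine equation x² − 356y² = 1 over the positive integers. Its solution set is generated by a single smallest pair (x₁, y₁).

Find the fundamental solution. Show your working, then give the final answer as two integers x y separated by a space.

500001 26500

√356 → a₀=18, period (1,6,1,1,2,…,6,1,36); ℓ=14 even so k=13
a_0=18:  p_0=18·1+0=18,  q_0=18·0+1=1
a_1=1:  p_1=1·18+1=19,  q_1=1·1+0=1
…
a_3=1:  p_3=1·132+19=151,  q_3=1·7+1=8
a_4=1:  p_4=1·151+132=283,  q_4=1·8+7=15
a_5=2:  p_5=2·283+151=717,  q_5=2·15+8=38
a_6=1:  p_6=1·717+283=1000,  q_6=1·38+15=53
a_7=8:  p_7=8·1000+717=8717,  q_7=8·53+38=462
a_8=1:  p_8=1·8717+1000=9717,  q_8=1·462+53=515
a_9=2:  p_9=2·9717+8717=28151,  q_9=2·515+462=1492
a_10=1:  p_10=1·28151+9717=37868,  q_10=1·1492+515=2007
a_11=1:  p_11=1·37868+28151=66019,  q_11=1·2007+1492=3499
a_12=6:  p_12=6·66019+37868=433982,  q_12=6·3499+2007=23001
a_13=1:  p_13=1·433982+66019=500001,  q_13=1·23001+3499=26500
fundamental: x₁=500001, y₁=26500  (since 250001000001 − 356·702250000 = 1)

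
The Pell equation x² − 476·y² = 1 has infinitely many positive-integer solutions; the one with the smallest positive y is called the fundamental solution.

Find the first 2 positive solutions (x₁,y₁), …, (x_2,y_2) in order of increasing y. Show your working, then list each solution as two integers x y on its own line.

√476 → a₀=21, period (1,4,2,10,2,4,1,42); ℓ=8 even so k=7
i=0: a=21 ⇒ p=21, q=1
…
i=6: a=4 ⇒ p=23541, q=1079
i=7: a=1 ⇒ p=28799, q=1320
→ (28799, 1320).  Check: 28799²=829382401, 476·1320²=829382400, difference 1.
k=2:  x_2 = 28799·28799+476·1320·1320 = 1658764801,  y_2 = 28799·1320+1320·28799 = 76029360

28799 1320
1658764801 76029360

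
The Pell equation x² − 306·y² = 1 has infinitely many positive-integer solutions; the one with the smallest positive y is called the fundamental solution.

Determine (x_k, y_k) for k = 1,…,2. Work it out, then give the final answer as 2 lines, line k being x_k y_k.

√306 → a₀=17, period (2,34); ℓ=2 even so k=1
a_0=17:  p_0=17·1+0=17,  q_0=17·0+1=1
a_1=2:  p_1=2·17+1=35,  q_1=2·1+0=2
fundamental: x₁=35, y₁=2  (since 1225 − 306·4 = 1)
n=2: (35,2)∘(35,2) = (35·35+306·2·2, 35·2+2·35) = (2449,140)

35 2
2449 140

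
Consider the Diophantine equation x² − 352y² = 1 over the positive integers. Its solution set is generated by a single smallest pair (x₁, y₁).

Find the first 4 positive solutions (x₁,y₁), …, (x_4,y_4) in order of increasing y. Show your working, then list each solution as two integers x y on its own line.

√352 = [18; 1,3,5,9,5,3,1,36, …], period ℓ=8 (even) → k=7
k=0  a_k=18  p_k/q_k = 18/1
…
k=4  a_k=9  p_k/q_k = 3621/193
…
k=6  a_k=3  p_k/q_k = 59118/3151
k=7  a_k=1  p_k/q_k = 77617/4137
fundamental: x₁=77617, y₁=4137  (since 6024398689 − 352·17114769 = 1)
k=2:  x_2 = 77617·77617+352·4137·4137 = 12048797377,  y_2 = 77617·4137+4137·77617 = 642203058
k=3:  x_3 = 77617·12048797377+352·4137·642203058 = 1870383011943601,  y_3 = 77617·642203058+4137·12048797377 = 99691749501435
k=4:  x_4 = 77617·1870383011943601+352·4137·99691749501435 = 290347036464004160257,  y_4 = 77617·99691749501435+4137·1870383011943601 = 15475549041463557732

77617 4137
12048797377 642203058
1870383011943601 99691749501435
290347036464004160257 15475549041463557732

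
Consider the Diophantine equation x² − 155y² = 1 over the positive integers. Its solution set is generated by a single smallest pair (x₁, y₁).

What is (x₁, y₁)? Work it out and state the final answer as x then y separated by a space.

√155 → a₀=12, period (2,4,2,24); ℓ=4 even so k=3
k=0  a_k=12  p_k/q_k = 12/1
…
k=2  a_k=4  p_k/q_k = 112/9
k=3  a_k=2  p_k/q_k = 249/20
→ (249, 20).  Check: 249²=62001, 155·20²=62000, difference 1.

249 20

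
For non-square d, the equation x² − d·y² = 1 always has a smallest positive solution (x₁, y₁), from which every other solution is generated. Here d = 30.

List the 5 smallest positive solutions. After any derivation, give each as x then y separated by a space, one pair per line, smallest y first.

11 2
241 44
5291 966
116161 21208
2550251 465610

√30 = [5; 2,10, …], period ℓ=2 (even) → k=1
step 0: (5, 1)  from 5·(1,0) + (0,1)
step 1: (11, 2)  from 2·(5,1) + (1,0)
→ (11, 2).  Check: 11²=121, 30·2²=120, difference 1.
(11+2√30)^2 = 241 + 44√30
(11+2√30)^3 = 5291 + 966√30
(11+2√30)^4 = 116161 + 21208√30
(11+2√30)^5 = 2550251 + 465610√30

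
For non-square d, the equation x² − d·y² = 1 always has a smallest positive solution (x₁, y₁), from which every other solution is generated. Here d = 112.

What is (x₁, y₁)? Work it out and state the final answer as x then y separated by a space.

127 12

√112 → a₀=10, period (1,1,2,1,1,20); ℓ=6 even so k=5
i=0: a=10 ⇒ p=10, q=1
i=1: a=1 ⇒ p=11, q=1
i=2: a=1 ⇒ p=21, q=2
i=3: a=2 ⇒ p=53, q=5
i=4: a=1 ⇒ p=74, q=7
i=5: a=1 ⇒ p=127, q=12
→ (127, 12).  Check: 127²=16129, 112·12²=16128, difference 1.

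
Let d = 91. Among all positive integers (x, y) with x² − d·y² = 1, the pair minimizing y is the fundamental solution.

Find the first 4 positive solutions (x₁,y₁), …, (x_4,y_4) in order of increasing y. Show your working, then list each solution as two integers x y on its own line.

1574 165
4954951 519420
15598184174 1635133995
49103078824801 5147401296840

√91 = [9; 1,1,5,1,5,1,1,18, …], period ℓ=8 (even) → k=7
step 0: (9, 1)  from 9·(1,0) + (0,1)
step 1: (10, 1)  from 1·(9,1) + (1,0)
step 2: (19, 2)  from 1·(10,1) + (9,1)
step 3: (105, 11)  from 5·(19,2) + (10,1)
step 4: (124, 13)  from 1·(105,11) + (19,2)
…
step 6: (849, 89)  from 1·(725,76) + (124,13)
step 7: (1574, 165)  from 1·(849,89) + (725,76)
fundamental: x₁=1574, y₁=165  (since 2477476 − 91·27225 = 1)
(1574+165√91)^2 = 4954951 + 519420√91
(1574+165√91)^3 = 15598184174 + 1635133995√91
(1574+165√91)^4 = 49103078824801 + 5147401296840√91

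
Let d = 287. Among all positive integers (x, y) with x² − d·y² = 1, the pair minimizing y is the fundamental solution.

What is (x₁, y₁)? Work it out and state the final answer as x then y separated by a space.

d=287: √d = [16; 1,15,1,32] (ℓ=4, even), read p_3/q_3
i=0: a=16 ⇒ p=16, q=1
i=1: a=1 ⇒ p=17, q=1
i=2: a=15 ⇒ p=271, q=16
i=3: a=1 ⇒ p=288, q=17
(x₁, y₁) = (288, 17);  288² − 287·17² = 1 ✓

288 17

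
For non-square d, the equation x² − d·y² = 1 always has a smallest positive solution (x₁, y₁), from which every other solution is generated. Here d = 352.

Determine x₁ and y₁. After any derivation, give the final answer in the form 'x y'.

[18; 1,3,5,9,5,3,1,36] for √352; ℓ=8 ⇒ convergent index 7
i=0: a=18 ⇒ p=18, q=1
i=1: a=1 ⇒ p=19, q=1
…
i=3: a=5 ⇒ p=394, q=21
…
i=5: a=5 ⇒ p=18499, q=986
i=6: a=3 ⇒ p=59118, q=3151
i=7: a=1 ⇒ p=77617, q=4137
fundamental: x₁=77617, y₁=4137  (since 6024398689 − 352·17114769 = 1)

77617 4137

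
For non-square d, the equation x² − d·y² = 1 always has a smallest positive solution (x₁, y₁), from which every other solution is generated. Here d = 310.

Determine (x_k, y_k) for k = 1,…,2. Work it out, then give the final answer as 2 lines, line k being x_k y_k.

[17; 1,1,1,1,5,…,1,1,34] for √310; ℓ=16 ⇒ convergent index 15
step 0: (17, 1)  from 17·(1,0) + (0,1)
step 1: (18, 1)  from 1·(17,1) + (1,0)
step 2: (35, 2)  from 1·(18,1) + (17,1)
step 3: (53, 3)  from 1·(35,2) + (18,1)
…
step 5: (493, 28)  from 5·(88,5) + (53,3)
step 6: (1567, 89)  from 3·(493,28) + (88,5)
…
step 8: (5687, 323)  from 2·(2060,117) + (1567,89)
…
step 10: (28928, 1643)  from 3·(7747,440) + (5687,323)
step 11: (152387, 8655)  from 5·(28928,1643) + (7747,440)
step 12: (181315, 10298)  from 1·(152387,8655) + (28928,1643)
step 13: (333702, 18953)  from 1·(181315,10298) + (152387,8655)
step 14: (515017, 29251)  from 1·(333702,18953) + (181315,10298)
step 15: (848719, 48204)  from 1·(515017,29251) + (333702,18953)
→ (848719, 48204).  Check: 848719²=720323940961, 310·48204²=720323940960, difference 1.
n=2: (848719,48204)∘(848719,48204) = (848719·848719+310·48204·48204, 848719·48204+48204·848719) = (1440647881921,81823301352)

848719 48204
1440647881921 81823301352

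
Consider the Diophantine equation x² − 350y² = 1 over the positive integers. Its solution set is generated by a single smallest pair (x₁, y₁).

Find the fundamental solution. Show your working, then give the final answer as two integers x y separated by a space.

449 24

[18; 1,2,2,2,1,36] for √350; ℓ=6 ⇒ convergent index 5
a_0=18:  p_0=18·1+0=18,  q_0=18·0+1=1
a_1=1:  p_1=1·18+1=19,  q_1=1·1+0=1
a_2=2:  p_2=2·19+18=56,  q_2=2·1+1=3
…
a_4=2:  p_4=2·131+56=318,  q_4=2·7+3=17
a_5=1:  p_5=1·318+131=449,  q_5=1·17+7=24
(x₁, y₁) = (449, 24);  449² − 350·24² = 1 ✓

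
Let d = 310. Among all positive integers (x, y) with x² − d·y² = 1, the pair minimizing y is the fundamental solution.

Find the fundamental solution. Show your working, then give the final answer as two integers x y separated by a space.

848719 48204

√310 = [17; 1,1,1,1,5,…,1,1,34, …], period ℓ=16 (even) → k=15
k=0  a_k=17  p_k/q_k = 17/1
k=1  a_k=1  p_k/q_k = 18/1
k=2  a_k=1  p_k/q_k = 35/2
k=3  a_k=1  p_k/q_k = 53/3
k=4  a_k=1  p_k/q_k = 88/5
k=5  a_k=5  p_k/q_k = 493/28
k=6  a_k=3  p_k/q_k = 1567/89
k=7  a_k=1  p_k/q_k = 2060/117
…
k=9  a_k=1  p_k/q_k = 7747/440
k=10  a_k=3  p_k/q_k = 28928/1643
k=11  a_k=5  p_k/q_k = 152387/8655
k=12  a_k=1  p_k/q_k = 181315/10298
k=13  a_k=1  p_k/q_k = 333702/18953
k=14  a_k=1  p_k/q_k = 515017/29251
k=15  a_k=1  p_k/q_k = 848719/48204
(x₁, y₁) = (848719, 48204);  848719² − 310·48204² = 1 ✓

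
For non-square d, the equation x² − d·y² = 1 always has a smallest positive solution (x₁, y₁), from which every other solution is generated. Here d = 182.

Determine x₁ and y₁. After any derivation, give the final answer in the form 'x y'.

27 2

√182 → a₀=13, period (2,26); ℓ=2 even so k=1
step 0: (13, 1)  from 13·(1,0) + (0,1)
step 1: (27, 2)  from 2·(13,1) + (1,0)
(x₁, y₁) = (27, 2);  27² − 182·2² = 1 ✓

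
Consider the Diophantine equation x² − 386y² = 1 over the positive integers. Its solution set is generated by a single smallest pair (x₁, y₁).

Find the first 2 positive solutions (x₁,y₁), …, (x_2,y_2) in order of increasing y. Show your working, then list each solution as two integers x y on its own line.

111555 5678
24889036049 1266818580

[19; 1,1,1,4,1,18,1,4,1,1,1,38] for √386; ℓ=12 ⇒ convergent index 11
step 0: (19, 1)  from 19·(1,0) + (0,1)
…
step 4: (275, 14)  from 4·(59,3) + (39,2)
step 5: (334, 17)  from 1·(275,14) + (59,3)
…
step 7: (6621, 337)  from 1·(6287,320) + (334,17)
…
step 10: (72163, 3673)  from 1·(39392,2005) + (32771,1668)
step 11: (111555, 5678)  from 1·(72163,3673) + (39392,2005)
(x₁, y₁) = (111555, 5678);  111555² − 386·5678² = 1 ✓
k=2:  x_2 = 111555·111555+386·5678·5678 = 24889036049,  y_2 = 111555·5678+5678·111555 = 1266818580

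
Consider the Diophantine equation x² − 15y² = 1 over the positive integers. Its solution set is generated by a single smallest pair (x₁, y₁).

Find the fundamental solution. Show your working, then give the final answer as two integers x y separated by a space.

4 1

√15 → a₀=3, period (1,6); ℓ=2 even so k=1
step 0: (3, 1)  from 3·(1,0) + (0,1)
step 1: (4, 1)  from 1·(3,1) + (1,0)
→ (4, 1).  Check: 4²=16, 15·1²=15, difference 1.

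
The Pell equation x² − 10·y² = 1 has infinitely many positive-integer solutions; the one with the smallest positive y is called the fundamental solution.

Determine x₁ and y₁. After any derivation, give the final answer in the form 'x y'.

19 6

√10 = [3; 6, …], period ℓ=1 (odd) → k=1
a_0=3:  p_0=3·1+0=3,  q_0=3·0+1=1
a_1=6:  p_1=6·3+1=19,  q_1=6·1+0=6
fundamental: x₁=19, y₁=6  (since 361 − 10·36 = 1)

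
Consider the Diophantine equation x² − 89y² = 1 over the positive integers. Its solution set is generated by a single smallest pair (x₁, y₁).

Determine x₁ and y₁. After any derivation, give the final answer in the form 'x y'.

500001 53000

√89 = [9; 2,3,3,2,18, …], period ℓ=5 (odd) → k=9
step 0: (9, 1)  from 9·(1,0) + (0,1)
…
step 7: (66019, 6998)  from 3·(18934,2007) + (9217,977)
step 8: (216991, 23001)  from 3·(66019,6998) + (18934,2007)
step 9: (500001, 53000)  from 2·(216991,23001) + (66019,6998)
→ (500001, 53000).  Check: 500001²=250001000001, 89·53000²=250001000000, difference 1.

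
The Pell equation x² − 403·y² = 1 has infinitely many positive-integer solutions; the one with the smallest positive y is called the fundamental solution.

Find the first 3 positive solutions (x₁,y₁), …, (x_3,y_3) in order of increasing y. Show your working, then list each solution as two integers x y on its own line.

√403 = [20; 13,2,1,3,1,3,1,2,13,40, …], period ℓ=10 (even) → k=9
i=0: a=20 ⇒ p=20, q=1
i=1: a=13 ⇒ p=261, q=13
…
i=3: a=1 ⇒ p=803, q=40
…
i=8: a=2 ⇒ p=50147, q=2498
i=9: a=13 ⇒ p=669878, q=33369
(x₁, y₁) = (669878, 33369);  669878² − 403·33369² = 1 ✓
k=2:  x_2 = 669878·669878+403·33369·33369 = 897473069767,  y_2 = 669878·33369+33369·669878 = 44706317964
k=3:  x_3 = 669878·897473069767+403·33369·44706317964 = 1202394930058086974,  y_3 = 669878·44706317964+33369·897473069767 = 59895557730143415

669878 33369
897473069767 44706317964
1202394930058086974 59895557730143415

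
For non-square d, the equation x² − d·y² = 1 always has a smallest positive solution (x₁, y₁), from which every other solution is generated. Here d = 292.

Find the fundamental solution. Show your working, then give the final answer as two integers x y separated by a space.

[17; 11,2,1,3,8,3,1,2,11,34] for √292; ℓ=10 ⇒ convergent index 9
i=0: a=17 ⇒ p=17, q=1
i=1: a=11 ⇒ p=188, q=11
i=2: a=2 ⇒ p=393, q=23
…
i=4: a=3 ⇒ p=2136, q=125
…
i=7: a=1 ⇒ p=72812, q=4261
i=8: a=2 ⇒ p=200767, q=11749
i=9: a=11 ⇒ p=2281249, q=133500
(x₁, y₁) = (2281249, 133500);  2281249² − 292·133500² = 1 ✓

2281249 133500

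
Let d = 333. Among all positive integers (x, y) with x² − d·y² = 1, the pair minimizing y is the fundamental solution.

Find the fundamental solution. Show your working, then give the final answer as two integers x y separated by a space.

73 4

√333 = [18; 4,36, …], period ℓ=2 (even) → k=1
k=0  a_k=18  p_k/q_k = 18/1
k=1  a_k=4  p_k/q_k = 73/4
fundamental: x₁=73, y₁=4  (since 5329 − 333·16 = 1)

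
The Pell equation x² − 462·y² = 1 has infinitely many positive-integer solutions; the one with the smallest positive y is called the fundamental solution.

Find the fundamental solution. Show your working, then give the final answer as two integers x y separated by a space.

[21; 2,42] for √462; ℓ=2 ⇒ convergent index 1
a_0=21:  p_0=21·1+0=21,  q_0=21·0+1=1
a_1=2:  p_1=2·21+1=43,  q_1=2·1+0=2
fundamental: x₁=43, y₁=2  (since 1849 − 462·4 = 1)

43 2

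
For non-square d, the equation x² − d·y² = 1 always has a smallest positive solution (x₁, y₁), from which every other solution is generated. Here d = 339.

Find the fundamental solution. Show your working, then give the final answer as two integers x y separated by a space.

[18; 2,2,2,1,17,1,2,2,2,36] for √339; ℓ=10 ⇒ convergent index 9
step 0: (18, 1)  from 18·(1,0) + (0,1)
…
step 4: (313, 17)  from 1·(221,12) + (92,5)
…
step 6: (5855, 318)  from 1·(5542,301) + (313,17)
step 7: (17252, 937)  from 2·(5855,318) + (5542,301)
step 8: (40359, 2192)  from 2·(17252,937) + (5855,318)
step 9: (97970, 5321)  from 2·(40359,2192) + (17252,937)
fundamental: x₁=97970, y₁=5321  (since 9598120900 − 339·28313041 = 1)

97970 5321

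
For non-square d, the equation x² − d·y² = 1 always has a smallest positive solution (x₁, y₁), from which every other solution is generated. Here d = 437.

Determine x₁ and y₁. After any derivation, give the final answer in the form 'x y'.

√437 → a₀=20, period (1,9,2,9,1,40); ℓ=6 even so k=5
step 0: (20, 1)  from 20·(1,0) + (0,1)
step 1: (21, 1)  from 1·(20,1) + (1,0)
step 2: (209, 10)  from 9·(21,1) + (20,1)
step 3: (439, 21)  from 2·(209,10) + (21,1)
step 4: (4160, 199)  from 9·(439,21) + (209,10)
step 5: (4599, 220)  from 1·(4160,199) + (439,21)
→ (4599, 220).  Check: 4599²=21150801, 437·220²=21150800, difference 1.

4599 220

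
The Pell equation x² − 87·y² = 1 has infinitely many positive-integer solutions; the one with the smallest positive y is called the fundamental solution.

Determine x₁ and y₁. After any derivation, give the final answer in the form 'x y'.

28 3

√87 → a₀=9, period (3,18); ℓ=2 even so k=1
step 0: (9, 1)  from 9·(1,0) + (0,1)
step 1: (28, 3)  from 3·(9,1) + (1,0)
→ (28, 3).  Check: 28²=784, 87·3²=783, difference 1.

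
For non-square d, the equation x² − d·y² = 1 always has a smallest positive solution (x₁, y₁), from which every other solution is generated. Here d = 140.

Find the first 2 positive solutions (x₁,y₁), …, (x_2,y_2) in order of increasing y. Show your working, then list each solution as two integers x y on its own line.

√140 = [11; 1,4,1,22, …], period ℓ=4 (even) → k=3
step 0: (11, 1)  from 11·(1,0) + (0,1)
step 1: (12, 1)  from 1·(11,1) + (1,0)
step 2: (59, 5)  from 4·(12,1) + (11,1)
step 3: (71, 6)  from 1·(59,5) + (12,1)
→ (71, 6).  Check: 71²=5041, 140·6²=5040, difference 1.
(x_2, y_2) = (71·71 + 140·6·6, 71·6 + 6·71) = (10081, 852)

71 6
10081 852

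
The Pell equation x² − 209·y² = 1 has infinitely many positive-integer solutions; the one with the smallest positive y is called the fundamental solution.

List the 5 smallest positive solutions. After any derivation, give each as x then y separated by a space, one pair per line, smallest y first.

[14; 2,5,3,2,3,5,2,28] for √209; ℓ=8 ⇒ convergent index 7
a_0=14:  p_0=14·1+0=14,  q_0=14·0+1=1
a_1=2:  p_1=2·14+1=29,  q_1=2·1+0=2
a_2=5:  p_2=5·29+14=159,  q_2=5·2+1=11
a_3=3:  p_3=3·159+29=506,  q_3=3·11+2=35
a_4=2:  p_4=2·506+159=1171,  q_4=2·35+11=81
a_5=3:  p_5=3·1171+506=4019,  q_5=3·81+35=278
a_6=5:  p_6=5·4019+1171=21266,  q_6=5·278+81=1471
a_7=2:  p_7=2·21266+4019=46551,  q_7=2·1471+278=3220
fundamental: x₁=46551, y₁=3220  (since 2166995601 − 209·10368400 = 1)
(x_2, y_2) = (46551·46551 + 209·3220·3220, 46551·3220 + 3220·46551) = (4333991201, 299788440)
(x_3, y_3) = (46551·4333991201 + 209·3220·299788440, 46551·299788440 + 3220·4333991201) = (403503248748951, 27910903337660)
(x_4, y_4) = (46551·403503248748951 + 209·3220·27910903337660, 46551·27910903337660 + 3220·403503248748951) = (37566959460690844801, 2598560922243032880)
(x_5, y_5) = (46551·37566959460690844801 + 209·3220·2598560922243032880, 46551·2598560922243032880 + 3220·37566959460690844801) = (3497559059305735783913751, 241931218954759943856100)

46551 3220
4333991201 299788440
403503248748951 27910903337660
37566959460690844801 2598560922243032880
3497559059305735783913751 241931218954759943856100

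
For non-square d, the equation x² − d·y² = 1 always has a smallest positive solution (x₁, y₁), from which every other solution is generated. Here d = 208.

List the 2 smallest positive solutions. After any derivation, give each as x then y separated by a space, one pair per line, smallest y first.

649 45
842401 58410

d=208: √d = [14; 2,2,1,2,2,28] (ℓ=6, even), read p_5/q_5
i=0: a=14 ⇒ p=14, q=1
…
i=2: a=2 ⇒ p=72, q=5
…
i=4: a=2 ⇒ p=274, q=19
i=5: a=2 ⇒ p=649, q=45
→ (649, 45).  Check: 649²=421201, 208·45²=421200, difference 1.
n=2: (649,45)∘(649,45) = (649·649+208·45·45, 649·45+45·649) = (842401,58410)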